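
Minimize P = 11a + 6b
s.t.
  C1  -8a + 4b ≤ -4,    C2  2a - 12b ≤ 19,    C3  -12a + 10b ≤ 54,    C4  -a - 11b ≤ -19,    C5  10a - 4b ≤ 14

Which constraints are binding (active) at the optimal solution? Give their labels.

Vertices and P = 11a + 6b:
  (30/23, 37/23) → P = 24
  (5, 9) → P = 109
  (115/57, 88/57) → P = 1793/57

The minimum is at (30/23, 37/23). Substituting into each constraint, equality holds for C1 and C4; the remaining constraints have slack.

C1 and C4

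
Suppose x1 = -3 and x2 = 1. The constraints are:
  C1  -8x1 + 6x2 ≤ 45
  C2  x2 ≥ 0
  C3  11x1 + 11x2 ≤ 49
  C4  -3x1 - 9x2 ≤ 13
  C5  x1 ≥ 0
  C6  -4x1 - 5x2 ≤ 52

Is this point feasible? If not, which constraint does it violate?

Constraint C5: x1 = -3, which is not ≥ 0. All other constraints are satisfied.

not feasible — violates C5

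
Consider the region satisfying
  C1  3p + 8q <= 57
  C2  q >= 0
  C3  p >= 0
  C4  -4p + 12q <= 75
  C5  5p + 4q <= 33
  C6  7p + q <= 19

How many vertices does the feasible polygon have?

6

Intersecting each pair of boundary lines and keeping only the points that satisfy every inequality leaves:
  (21/17, 453/68)
  (9/7, 93/14)
  (0, 0)
  (19/7, 0)
  (0, 25/4)
  (43/23, 136/23)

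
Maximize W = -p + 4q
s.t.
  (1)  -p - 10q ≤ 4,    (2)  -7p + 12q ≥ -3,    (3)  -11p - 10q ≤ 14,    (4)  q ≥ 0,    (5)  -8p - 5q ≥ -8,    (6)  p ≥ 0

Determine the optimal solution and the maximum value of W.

p = 0, q = 8/5, maximum W = 32/5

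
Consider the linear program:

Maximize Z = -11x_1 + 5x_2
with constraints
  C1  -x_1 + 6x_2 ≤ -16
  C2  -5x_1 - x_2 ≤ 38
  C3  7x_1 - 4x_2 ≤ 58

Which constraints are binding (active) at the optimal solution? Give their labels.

Feasible corners and Z = -11x_1 + 5x_2:
  (-212/31, -118/31) → Z = 1742/31
  (142/19, -27/19) → Z = -1697/19
  (-94/27, -556/27) → Z = -194/3

The maximum is at (-212/31, -118/31). Substituting into each constraint, equality holds for C1 and C2; the remaining constraints have slack.

C1 and C2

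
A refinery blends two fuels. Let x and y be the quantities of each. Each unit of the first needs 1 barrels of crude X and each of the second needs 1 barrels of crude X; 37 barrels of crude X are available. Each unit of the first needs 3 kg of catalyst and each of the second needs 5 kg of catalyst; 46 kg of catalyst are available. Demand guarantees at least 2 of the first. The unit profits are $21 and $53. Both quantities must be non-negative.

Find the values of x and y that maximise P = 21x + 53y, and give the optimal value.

x = 2, y = 8, maximum P = 466

Corner points and P = 21x + 53y:
  (46/3, 0) → P = 322
  (2, 0) → P = 42
  (2, 8) → P = 466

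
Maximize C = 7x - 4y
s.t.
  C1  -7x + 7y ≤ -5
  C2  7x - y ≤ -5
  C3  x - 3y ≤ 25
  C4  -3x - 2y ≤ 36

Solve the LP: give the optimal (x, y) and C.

Extreme points and C = 7x - 4y:
  (-20/21, -5/3) → C = 0
  (-242/35, -267/35) → C = -626/35
  (-2, -9) → C = 22
  (-58/11, -111/11) → C = 38/11

x = -2, y = -9, maximum C = 22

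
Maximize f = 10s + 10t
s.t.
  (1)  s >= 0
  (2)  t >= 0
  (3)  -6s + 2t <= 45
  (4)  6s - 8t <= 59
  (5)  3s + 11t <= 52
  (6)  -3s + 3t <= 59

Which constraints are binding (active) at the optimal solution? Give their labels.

Corner points and f = 10s + 10t:
  (0, 0) → f = 0
  (0, 52/11) → f = 520/11
  (59/6, 0) → f = 295/3
  (71/6, 3/2) → f = 400/3

The maximum is at (71/6, 3/2). Substituting into each constraint, equality holds for (4) and (5); the remaining constraints have slack.

(4) and (5)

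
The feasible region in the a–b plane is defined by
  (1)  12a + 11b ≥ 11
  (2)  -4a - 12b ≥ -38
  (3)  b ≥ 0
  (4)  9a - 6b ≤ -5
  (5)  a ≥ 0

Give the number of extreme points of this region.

4

The feasible vertices (each the meet of two boundaries and inside every other half-plane) are:
  (11/171, 53/57)
  (0, 1)
  (14/11, 181/66)
  (0, 19/6)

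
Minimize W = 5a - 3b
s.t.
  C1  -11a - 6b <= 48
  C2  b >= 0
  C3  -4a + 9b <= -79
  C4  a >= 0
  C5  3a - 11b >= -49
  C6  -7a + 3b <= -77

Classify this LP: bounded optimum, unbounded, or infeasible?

Feasible corners and W = 5a - 3b:
  (79/4, 0) → W = 395/4
  (1310/17, 433/17) → W = 5251/17
The feasible region has finitely many vertices and no improving ray; the minimum is 395/4 at (79/4, 0).

bounded optimum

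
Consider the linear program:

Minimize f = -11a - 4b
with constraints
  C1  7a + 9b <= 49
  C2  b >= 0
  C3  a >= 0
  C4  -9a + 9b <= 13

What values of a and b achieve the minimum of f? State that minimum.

Extreme points and f = -11a - 4b:
  (7, 0) → f = -77
  (9/4, 133/36) → f = -1423/36
  (0, 0) → f = 0
  (0, 13/9) → f = -52/9

a = 7, b = 0, minimum f = -77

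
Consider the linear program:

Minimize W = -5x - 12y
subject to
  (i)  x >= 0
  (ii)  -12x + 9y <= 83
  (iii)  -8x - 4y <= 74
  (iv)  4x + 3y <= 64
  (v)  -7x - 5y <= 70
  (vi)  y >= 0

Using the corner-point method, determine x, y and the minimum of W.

Feasible corners and W = -5x - 12y:
  (0, 83/9) → W = -332/3
  (0, 0) → W = 0
  (109/24, 275/18) → W = -4945/24
  (16, 0) → W = -80

At the optimal vertex, -12x + 9y = 83 and 4x + 3y = 64.
Solving simultaneously gives x = 109/24, y = 275/18.

x = 109/24, y = 275/18, minimum W = -4945/24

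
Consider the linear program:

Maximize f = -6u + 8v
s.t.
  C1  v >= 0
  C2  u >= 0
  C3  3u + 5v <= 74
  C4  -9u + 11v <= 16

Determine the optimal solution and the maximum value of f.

u = 367/39, v = 119/13, maximum f = 218/13

Extreme points and f = -6u + 8v:
  (0, 0) → f = 0
  (74/3, 0) → f = -148
  (0, 16/11) → f = 128/11
  (367/39, 119/13) → f = 218/13

At the optimal vertex, 3u + 5v = 74 and -9u + 11v = 16.
Solving simultaneously gives u = 367/39, v = 119/13.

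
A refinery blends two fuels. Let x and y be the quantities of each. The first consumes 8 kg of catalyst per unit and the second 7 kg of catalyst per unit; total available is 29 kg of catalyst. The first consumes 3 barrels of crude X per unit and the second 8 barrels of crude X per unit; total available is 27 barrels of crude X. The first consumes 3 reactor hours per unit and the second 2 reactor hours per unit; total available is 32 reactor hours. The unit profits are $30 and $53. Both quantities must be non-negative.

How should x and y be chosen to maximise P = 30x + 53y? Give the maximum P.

Vertices and P = 30x + 53y:
  (0, 0) → P = 0
  (0, 27/8) → P = 1431/8
  (29/8, 0) → P = 435/4
  (1, 3) → P = 189

The optimum lies where 8x + 7y = 29 and 3x + 8y = 27.
Solving simultaneously gives x = 1, y = 3.

x = 1, y = 3, maximum P = 189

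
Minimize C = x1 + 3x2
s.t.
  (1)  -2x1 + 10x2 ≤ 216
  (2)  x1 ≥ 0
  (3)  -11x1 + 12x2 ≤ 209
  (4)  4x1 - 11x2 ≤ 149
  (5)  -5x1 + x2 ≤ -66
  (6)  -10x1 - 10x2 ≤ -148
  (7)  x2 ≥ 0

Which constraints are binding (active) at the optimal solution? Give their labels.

Feasible corners and C = x1 + 3x2:
  (1933/9, 581/9) → C = 3676/9
  (73/4, 101/4) → C = 94
  (149/4, 0) → C = 149/4
  (202/15, 4/3) → C = 262/15
  (74/5, 0) → C = 74/5

The minimum is at (74/5, 0). Substituting into each constraint, equality holds for (6) and (7); the remaining constraints have slack.

(6) and (7)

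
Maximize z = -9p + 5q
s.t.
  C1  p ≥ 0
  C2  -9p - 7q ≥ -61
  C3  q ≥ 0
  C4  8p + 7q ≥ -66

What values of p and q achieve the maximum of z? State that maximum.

Extreme points and z = -9p + 5q:
  (0, 61/7) → z = 305/7
  (0, 0) → z = 0
  (61/9, 0) → z = -61

p = 0, q = 61/7, maximum z = 305/7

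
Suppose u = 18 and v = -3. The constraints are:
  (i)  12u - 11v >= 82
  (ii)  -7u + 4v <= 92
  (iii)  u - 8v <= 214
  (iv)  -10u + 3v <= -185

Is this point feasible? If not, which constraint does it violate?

feasible

(i): 249 ≥ 82 ✓
(ii): -138 ≤ 92 ✓
(iii): 42 ≤ 214 ✓
(iv): -189 ≤ -185 ✓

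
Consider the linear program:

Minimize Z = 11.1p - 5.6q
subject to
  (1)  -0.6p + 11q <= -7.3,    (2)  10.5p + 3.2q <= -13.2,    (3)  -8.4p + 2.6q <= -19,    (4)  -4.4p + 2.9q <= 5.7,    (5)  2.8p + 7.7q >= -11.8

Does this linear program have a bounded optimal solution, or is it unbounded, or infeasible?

The boundaries -0.6p + 11q = -7.3 and 10.5p + 3.2q = -13.2 meet at (-6092/5871, -2819/3914), but that point violates -8.4p + 2.6q ≤ -19. Every candidate vertex is excluded by some other constraint, so the feasible region is empty.

infeasible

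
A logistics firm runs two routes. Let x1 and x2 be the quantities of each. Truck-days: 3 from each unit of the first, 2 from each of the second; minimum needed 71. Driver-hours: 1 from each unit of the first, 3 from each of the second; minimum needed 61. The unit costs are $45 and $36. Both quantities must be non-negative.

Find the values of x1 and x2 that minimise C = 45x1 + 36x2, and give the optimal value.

Feasible corners and C = 45x1 + 36x2:
  (0, 71/2) → C = 1278
  (61, 0) → C = 2745
  (13, 16) → C = 1161
The feasible region is unbounded (it extends along (0, 1), (1, 0)), but C strictly increases along every unbounded feasible direction, so there is no improving ray and the minimum is attained at a vertex.

The binding constraints are 3x1 + 2x2 = 71 and x1 + 3x2 = 61.
Solving simultaneously gives x1 = 13, x2 = 16.

x1 = 13, x2 = 16, minimum C = 1161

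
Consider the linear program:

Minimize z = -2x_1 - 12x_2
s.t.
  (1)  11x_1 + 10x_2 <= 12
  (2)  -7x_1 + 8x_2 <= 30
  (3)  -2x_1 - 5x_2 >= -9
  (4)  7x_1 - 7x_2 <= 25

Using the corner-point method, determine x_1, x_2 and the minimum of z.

Vertices and z = -2x_1 - 12x_2:
  (-6/7, 15/7) → z = -24
  (334/147, -191/147) → z = 232/21
  (-26/17, 41/17) → z = -440/17
The feasible region is unbounded (it extends along (-8, -7), (-1, -1)), but z strictly increases along every unbounded feasible direction, so there is no improving ray and the minimum is attained at a vertex.

The optimum lies where -7x_1 + 8x_2 = 30 and -2x_1 - 5x_2 = -9.
Solving simultaneously gives x_1 = -26/17, x_2 = 41/17.

x_1 = -26/17, x_2 = 41/17, minimum z = -440/17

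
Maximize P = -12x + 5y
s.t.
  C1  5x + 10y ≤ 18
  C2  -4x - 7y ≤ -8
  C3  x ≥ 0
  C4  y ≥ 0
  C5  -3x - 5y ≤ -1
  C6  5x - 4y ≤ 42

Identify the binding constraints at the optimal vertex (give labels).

Vertices and P = -12x + 5y:
  (0, 9/5) → P = 9
  (18/5, 0) → P = -216/5
  (0, 8/7) → P = 40/7
  (2, 0) → P = -24

The maximum is at (0, 9/5). Substituting into each constraint, equality holds for C1 and C3; the remaining constraints have slack.

C1 and C3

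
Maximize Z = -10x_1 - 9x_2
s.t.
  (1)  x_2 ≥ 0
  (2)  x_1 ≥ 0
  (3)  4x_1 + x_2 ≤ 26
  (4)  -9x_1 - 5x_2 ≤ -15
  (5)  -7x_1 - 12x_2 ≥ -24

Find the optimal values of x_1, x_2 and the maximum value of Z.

Vertices and Z = -10x_1 - 9x_2:
  (5/3, 0) → Z = -50/3
  (24/7, 0) → Z = -240/7
  (60/73, 111/73) → Z = -1599/73

The binding constraints are x_2 = 0 and -9x_1 - 5x_2 = -15.
Solving simultaneously gives x_1 = 5/3, x_2 = 0.

x_1 = 5/3, x_2 = 0, maximum Z = -50/3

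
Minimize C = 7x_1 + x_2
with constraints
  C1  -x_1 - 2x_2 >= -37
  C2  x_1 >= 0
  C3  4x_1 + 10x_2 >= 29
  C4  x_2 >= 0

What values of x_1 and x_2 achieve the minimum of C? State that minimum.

Extreme points and C = 7x_1 + x_2:
  (0, 37/2) → C = 37/2
  (37, 0) → C = 259
  (0, 29/10) → C = 29/10
  (29/4, 0) → C = 203/4

x_1 = 0, x_2 = 29/10, minimum C = 29/10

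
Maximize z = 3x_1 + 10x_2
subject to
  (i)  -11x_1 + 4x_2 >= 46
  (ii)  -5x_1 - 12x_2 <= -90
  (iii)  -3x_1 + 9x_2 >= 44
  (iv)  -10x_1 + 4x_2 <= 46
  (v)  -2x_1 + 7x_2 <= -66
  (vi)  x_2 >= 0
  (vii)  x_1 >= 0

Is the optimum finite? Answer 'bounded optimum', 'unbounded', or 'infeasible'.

The boundaries -11x_1 + 4x_2 = 46 and -10x_1 + 4x_2 = 46 meet at (0, 23/2), but that point violates -2x_1 + 7x_2 ≤ -66. Every candidate vertex is excluded by some other constraint, so the feasible region is empty.

infeasible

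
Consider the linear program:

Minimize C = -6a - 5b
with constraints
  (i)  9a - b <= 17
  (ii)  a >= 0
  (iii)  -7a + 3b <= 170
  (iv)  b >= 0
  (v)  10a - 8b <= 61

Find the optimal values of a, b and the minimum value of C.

Feasible corners and C = -6a - 5b:
  (221/20, 1649/20) → C = -9571/20
  (17/9, 0) → C = -34/3
  (0, 170/3) → C = -850/3
  (0, 0) → C = 0

At the optimal vertex, 9a - b = 17 and -7a + 3b = 170.
Solving simultaneously gives a = 221/20, b = 1649/20.

a = 221/20, b = 1649/20, minimum C = -9571/20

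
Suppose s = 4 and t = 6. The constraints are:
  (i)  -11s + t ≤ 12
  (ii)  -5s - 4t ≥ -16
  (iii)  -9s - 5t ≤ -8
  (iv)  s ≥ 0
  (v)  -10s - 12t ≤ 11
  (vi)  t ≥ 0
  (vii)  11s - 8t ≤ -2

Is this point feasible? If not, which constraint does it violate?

not feasible — violates (ii)

Constraint (ii): -5s - 4t = -44, which is not ≥ -16. All other constraints are satisfied.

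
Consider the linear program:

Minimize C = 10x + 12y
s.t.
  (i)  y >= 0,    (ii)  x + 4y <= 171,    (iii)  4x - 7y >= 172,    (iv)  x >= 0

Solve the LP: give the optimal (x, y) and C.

Corner points and C = 10x + 12y:
  (171, 0) → C = 1710
  (43, 0) → C = 430
  (1885/23, 512/23) → C = 24994/23

The optimum lies where y = 0 and 4x - 7y = 172.
Solving simultaneously gives x = 43, y = 0.

x = 43, y = 0, minimum C = 430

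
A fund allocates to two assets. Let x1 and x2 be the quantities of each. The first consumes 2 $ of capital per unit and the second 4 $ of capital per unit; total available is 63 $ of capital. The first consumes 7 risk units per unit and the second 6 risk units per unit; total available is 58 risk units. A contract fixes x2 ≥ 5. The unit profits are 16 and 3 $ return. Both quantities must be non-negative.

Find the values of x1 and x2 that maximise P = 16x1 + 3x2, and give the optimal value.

Corner points and P = 16x1 + 3x2:
  (0, 29/3) → P = 29
  (0, 5) → P = 15
  (4, 5) → P = 79

The binding constraints are 7x1 + 6x2 = 58 and x2 = 5.
Solving simultaneously gives x1 = 4, x2 = 5.

x1 = 4, x2 = 5, maximum P = 79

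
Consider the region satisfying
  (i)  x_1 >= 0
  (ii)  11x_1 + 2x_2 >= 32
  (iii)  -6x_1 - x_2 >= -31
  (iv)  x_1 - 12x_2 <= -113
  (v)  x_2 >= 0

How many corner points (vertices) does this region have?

Intersecting each pair of boundary lines and keeping only the points that satisfy every inequality leaves:
  (0, 16)
  (0, 31)
  (79/67, 1275/134)
  (259/73, 709/73)

4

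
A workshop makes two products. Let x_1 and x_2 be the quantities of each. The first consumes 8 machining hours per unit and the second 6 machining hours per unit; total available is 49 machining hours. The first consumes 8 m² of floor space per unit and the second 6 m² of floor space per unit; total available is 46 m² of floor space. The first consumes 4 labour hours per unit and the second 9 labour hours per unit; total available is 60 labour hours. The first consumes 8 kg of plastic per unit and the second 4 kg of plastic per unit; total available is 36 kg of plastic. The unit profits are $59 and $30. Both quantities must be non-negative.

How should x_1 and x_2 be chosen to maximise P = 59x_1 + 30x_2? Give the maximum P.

Extreme points and P = 59x_1 + 30x_2:
  (0, 0) → P = 0
  (0, 20/3) → P = 200
  (9/2, 0) → P = 531/2
  (9/8, 37/6) → P = 2011/8
  (2, 5) → P = 268

The binding constraints are 8x_1 + 6x_2 = 46 and 8x_1 + 4x_2 = 36.
Solving simultaneously gives x_1 = 2, x_2 = 5.

x_1 = 2, x_2 = 5, maximum P = 268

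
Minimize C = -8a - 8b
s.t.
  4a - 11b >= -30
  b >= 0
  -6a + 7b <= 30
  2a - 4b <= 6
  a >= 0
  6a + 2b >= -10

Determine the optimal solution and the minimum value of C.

Extreme points and C = -8a - 8b:
  (31, 14) → C = -360
  (0, 30/11) → C = -240/11
  (3, 0) → C = -24
  (0, 0) → C = 0

a = 31, b = 14, minimum C = -360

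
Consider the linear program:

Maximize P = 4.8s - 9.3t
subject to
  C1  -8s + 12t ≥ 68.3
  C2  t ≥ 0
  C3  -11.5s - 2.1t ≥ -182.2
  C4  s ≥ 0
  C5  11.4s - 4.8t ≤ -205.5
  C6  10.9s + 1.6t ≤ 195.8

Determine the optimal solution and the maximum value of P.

Vertices and P = 4.8s - 9.3t:
  (0, 1822/21) → P = -28241/35
  (14767/2638, 148011/2638) → P = -13056207/26380
  (0, 685/16) → P = -12741/32

s = 0, t = 685/16, maximum P = -12741/32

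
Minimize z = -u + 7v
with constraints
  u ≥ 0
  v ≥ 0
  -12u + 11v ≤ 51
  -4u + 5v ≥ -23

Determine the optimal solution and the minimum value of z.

u = 23/4, v = 0, minimum z = -23/4

Vertices and z = -u + 7v:
  (0, 0) → z = 0
  (0, 51/11) → z = 357/11
  (23/4, 0) → z = -23/4
The feasible region is unbounded (it extends along (5, 4), (11, 12)), but z strictly increases along every unbounded feasible direction, so there is no improving ray and the minimum is attained at a vertex.

The binding constraints are v = 0 and -4u + 5v = -23.
Solving simultaneously gives u = 23/4, v = 0.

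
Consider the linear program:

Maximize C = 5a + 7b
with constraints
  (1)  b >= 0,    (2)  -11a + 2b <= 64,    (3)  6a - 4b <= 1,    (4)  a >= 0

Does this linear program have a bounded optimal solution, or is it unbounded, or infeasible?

unbounded

From the feasible point (1/6, 0), moving in the direction (4, 6) keeps every constraint satisfied while C increases without bound.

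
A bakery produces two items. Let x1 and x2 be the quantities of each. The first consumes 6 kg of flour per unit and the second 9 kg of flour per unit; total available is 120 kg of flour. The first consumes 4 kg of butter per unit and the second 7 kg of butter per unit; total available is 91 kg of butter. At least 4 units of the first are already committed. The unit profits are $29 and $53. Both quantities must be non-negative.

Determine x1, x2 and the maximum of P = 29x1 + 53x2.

x1 = 4, x2 = 32/3, maximum P = 2044/3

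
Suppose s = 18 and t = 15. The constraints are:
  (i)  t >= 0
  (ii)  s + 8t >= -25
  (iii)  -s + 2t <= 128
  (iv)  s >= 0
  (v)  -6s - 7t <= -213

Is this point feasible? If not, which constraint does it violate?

(i): 15 ≥ 0 ✓
(ii): 138 ≥ -25 ✓
(iii): 12 ≤ 128 ✓
(iv): 18 ≥ 0 ✓
(v): -213 ≤ -213 ✓

feasible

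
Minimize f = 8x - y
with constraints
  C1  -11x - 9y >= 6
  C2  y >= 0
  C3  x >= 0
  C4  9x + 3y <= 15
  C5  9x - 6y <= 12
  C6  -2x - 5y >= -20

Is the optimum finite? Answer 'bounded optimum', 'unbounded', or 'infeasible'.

The boundaries -11x - 9y = 6 and y = 0 meet at (-6/11, 0), but that point violates x ≥ 0. Every candidate vertex is excluded by some other constraint, so the feasible region is empty.

infeasible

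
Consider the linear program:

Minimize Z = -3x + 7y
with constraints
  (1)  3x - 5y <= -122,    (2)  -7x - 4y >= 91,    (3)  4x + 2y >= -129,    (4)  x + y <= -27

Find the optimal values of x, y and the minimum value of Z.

Corner points and Z = -3x + 7y:
  (-889/26, 101/26) → Z = 1687/13
  (-257/8, 41/8) → Z = 529/4
  (-75/2, 21/2) → Z = 186

At the optimal vertex, 3x - 5y = -122 and 4x + 2y = -129.
Solving simultaneously gives x = -889/26, y = 101/26.

x = -889/26, y = 101/26, minimum Z = 1687/13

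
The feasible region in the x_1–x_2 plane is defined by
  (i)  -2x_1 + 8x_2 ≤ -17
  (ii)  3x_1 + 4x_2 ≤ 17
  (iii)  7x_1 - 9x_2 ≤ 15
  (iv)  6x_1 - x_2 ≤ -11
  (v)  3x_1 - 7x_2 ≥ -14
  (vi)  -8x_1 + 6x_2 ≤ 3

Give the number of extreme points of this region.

Intersecting each pair of boundary lines and keeping only the points that satisfy every inequality leaves:
  (-105/46, -62/23)
  (-63/26, -71/26)
  (-114/47, -167/47)
  (-39/10, -47/10)

4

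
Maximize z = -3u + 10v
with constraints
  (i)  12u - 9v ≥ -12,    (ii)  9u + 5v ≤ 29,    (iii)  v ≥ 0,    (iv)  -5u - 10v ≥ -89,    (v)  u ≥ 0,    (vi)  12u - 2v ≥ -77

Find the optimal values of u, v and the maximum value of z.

Corner points and z = -3u + 10v:
  (67/47, 152/47) → z = 1319/47
  (0, 4/3) → z = 40/3
  (29/9, 0) → z = -29/3
  (0, 0) → z = 0

u = 67/47, v = 152/47, maximum z = 1319/47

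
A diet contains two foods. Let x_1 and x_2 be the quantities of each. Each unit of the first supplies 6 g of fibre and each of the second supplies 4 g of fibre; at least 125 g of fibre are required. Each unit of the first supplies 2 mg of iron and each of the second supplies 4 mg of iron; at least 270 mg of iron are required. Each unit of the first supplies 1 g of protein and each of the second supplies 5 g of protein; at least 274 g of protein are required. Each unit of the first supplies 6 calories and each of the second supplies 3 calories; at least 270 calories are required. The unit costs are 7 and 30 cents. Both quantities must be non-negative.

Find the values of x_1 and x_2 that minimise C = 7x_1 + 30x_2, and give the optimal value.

x_1 = 127/3, x_2 = 139/3, minimum C = 5059/3

Vertices and C = 7x_1 + 30x_2:
  (0, 90) → C = 2700
  (274, 0) → C = 1918
  (127/3, 139/3) → C = 5059/3
  (15, 60) → C = 1905
The feasible region is unbounded (it extends along (0, 1), (1, 0)), but C strictly increases along every unbounded feasible direction, so there is no improving ray and the minimum is attained at a vertex.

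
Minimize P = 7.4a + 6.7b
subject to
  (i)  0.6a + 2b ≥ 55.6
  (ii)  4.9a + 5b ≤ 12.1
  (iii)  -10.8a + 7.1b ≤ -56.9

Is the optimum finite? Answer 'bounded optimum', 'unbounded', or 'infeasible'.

The boundaries 0.6a + 2b = 55.6 and 4.9a + 5b = 12.1 meet at (-1269/34, 13259/340), but that point violates -10.8a + 7.1b ≤ -56.9. Every candidate vertex is excluded by some other constraint, so the feasible region is empty.

infeasible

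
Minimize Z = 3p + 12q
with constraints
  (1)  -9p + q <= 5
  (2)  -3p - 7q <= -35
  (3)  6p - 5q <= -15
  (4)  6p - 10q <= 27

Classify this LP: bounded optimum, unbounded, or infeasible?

bounded optimum

Corner points and Z = 3p + 12q:
  (0, 5) → Z = 60
  (70/57, 85/19) → Z = 1090/19
The feasible region has finitely many vertices and no improving ray; the minimum is 1090/19 at (70/57, 85/19).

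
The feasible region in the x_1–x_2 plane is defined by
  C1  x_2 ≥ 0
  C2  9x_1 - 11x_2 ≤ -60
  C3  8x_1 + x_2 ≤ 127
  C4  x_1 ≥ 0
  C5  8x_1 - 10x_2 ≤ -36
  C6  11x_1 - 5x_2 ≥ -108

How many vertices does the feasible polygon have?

4

Pairwise boundary intersections that survive every other constraint:
  (1337/97, 1623/97)
  (0, 60/11)
  (31/3, 133/3)
  (0, 108/5)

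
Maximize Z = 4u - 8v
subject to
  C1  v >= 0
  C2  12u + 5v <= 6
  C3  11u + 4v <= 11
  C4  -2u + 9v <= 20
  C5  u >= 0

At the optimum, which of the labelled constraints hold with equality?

C1 and C2

Feasible corners and Z = 4u - 8v:
  (1/2, 0) → Z = 2
  (0, 0) → Z = 0
  (0, 6/5) → Z = -48/5

The maximum is at (1/2, 0). Substituting into each constraint, equality holds for C1 and C2; the remaining constraints have slack.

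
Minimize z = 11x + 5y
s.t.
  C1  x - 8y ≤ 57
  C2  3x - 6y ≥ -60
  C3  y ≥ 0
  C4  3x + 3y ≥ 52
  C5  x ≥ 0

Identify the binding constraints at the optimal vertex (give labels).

Feasible corners and z = 11x + 5y:
  (57, 0) → z = 627
  (44/9, 112/9) → z = 116
  (52/3, 0) → z = 572/3
The feasible region is unbounded (it extends along (8, 1), (2, 1)), but z strictly increases along every unbounded feasible direction, so there is no improving ray and the minimum is attained at a vertex.

The minimum is at (44/9, 112/9). Substituting into each constraint, equality holds for C2 and C4; the remaining constraints have slack.

C2 and C4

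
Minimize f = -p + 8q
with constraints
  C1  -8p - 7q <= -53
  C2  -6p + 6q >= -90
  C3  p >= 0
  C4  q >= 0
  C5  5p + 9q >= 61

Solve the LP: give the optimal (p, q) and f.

The feasible region is unbounded (it extends along (0, 1), (1, 1)), but f strictly increases along every unbounded feasible direction, so there is no improving ray and the minimum is attained at a vertex.

The binding constraints are -6p + 6q = -90 and q = 0.
Solving simultaneously gives p = 15, q = 0.

p = 15, q = 0, minimum f = -15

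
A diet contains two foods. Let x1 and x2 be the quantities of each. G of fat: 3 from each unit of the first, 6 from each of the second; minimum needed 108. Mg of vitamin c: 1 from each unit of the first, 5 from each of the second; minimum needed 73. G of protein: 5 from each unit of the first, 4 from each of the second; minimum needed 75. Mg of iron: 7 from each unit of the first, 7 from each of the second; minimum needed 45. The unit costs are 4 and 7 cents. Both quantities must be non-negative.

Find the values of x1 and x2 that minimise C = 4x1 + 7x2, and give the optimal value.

The feasible region is unbounded (it extends along (0, 1), (1, 0)), but C strictly increases along every unbounded feasible direction, so there is no improving ray and the minimum is attained at a vertex.

x1 = 1, x2 = 35/2, minimum C = 253/2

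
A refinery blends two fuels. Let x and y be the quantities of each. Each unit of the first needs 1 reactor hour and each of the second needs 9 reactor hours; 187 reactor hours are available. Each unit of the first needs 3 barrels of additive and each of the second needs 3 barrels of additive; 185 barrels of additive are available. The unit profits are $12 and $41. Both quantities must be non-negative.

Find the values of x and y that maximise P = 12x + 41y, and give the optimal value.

Corner points and P = 12x + 41y:
  (0, 0) → P = 0
  (0, 187/9) → P = 7667/9
  (185/3, 0) → P = 740
  (46, 47/3) → P = 3583/3

The optimum lies where x + 9y = 187 and 3x + 3y = 185.
Solving simultaneously gives x = 46, y = 47/3.

x = 46, y = 47/3, maximum P = 3583/3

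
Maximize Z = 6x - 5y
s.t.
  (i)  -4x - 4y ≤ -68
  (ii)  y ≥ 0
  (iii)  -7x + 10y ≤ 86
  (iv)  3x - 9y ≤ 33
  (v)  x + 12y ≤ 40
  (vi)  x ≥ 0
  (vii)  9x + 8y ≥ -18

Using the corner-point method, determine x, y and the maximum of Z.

Vertices and Z = 6x - 5y:
  (31/2, 3/2) → Z = 171/2
  (164/11, 23/11) → Z = 79
  (84/5, 29/15) → Z = 1367/15

x = 84/5, y = 29/15, maximum Z = 1367/15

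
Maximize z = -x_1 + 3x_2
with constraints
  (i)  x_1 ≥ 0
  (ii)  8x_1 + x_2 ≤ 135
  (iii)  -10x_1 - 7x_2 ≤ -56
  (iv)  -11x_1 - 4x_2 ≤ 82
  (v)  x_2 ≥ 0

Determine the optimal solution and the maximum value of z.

Corner points and z = -x_1 + 3x_2:
  (0, 135) → z = 405
  (0, 8) → z = 24
  (135/8, 0) → z = -135/8
  (28/5, 0) → z = -28/5

The binding constraints are x_1 = 0 and 8x_1 + x_2 = 135.
Solving simultaneously gives x_1 = 0, x_2 = 135.

x_1 = 0, x_2 = 135, maximum z = 405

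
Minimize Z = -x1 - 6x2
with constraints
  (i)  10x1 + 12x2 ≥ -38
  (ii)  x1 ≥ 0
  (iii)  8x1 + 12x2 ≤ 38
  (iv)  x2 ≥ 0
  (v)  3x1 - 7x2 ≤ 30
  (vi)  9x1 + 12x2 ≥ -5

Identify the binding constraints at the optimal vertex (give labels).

(ii) and (iii)

Extreme points and Z = -x1 - 6x2:
  (0, 19/6) → Z = -19
  (0, 0) → Z = 0
  (19/4, 0) → Z = -19/4

The minimum is at (0, 19/6). Substituting into each constraint, equality holds for (ii) and (iii); the remaining constraints have slack.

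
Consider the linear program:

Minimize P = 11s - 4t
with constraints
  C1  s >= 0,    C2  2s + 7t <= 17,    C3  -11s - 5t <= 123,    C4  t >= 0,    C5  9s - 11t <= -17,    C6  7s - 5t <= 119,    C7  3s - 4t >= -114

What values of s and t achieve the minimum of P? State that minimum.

s = 0, t = 17/7, minimum P = -68/7

Extreme points and P = 11s - 4t:
  (0, 17/7) → P = -68/7
  (0, 17/11) → P = -68/11
  (4/5, 11/5) → P = 0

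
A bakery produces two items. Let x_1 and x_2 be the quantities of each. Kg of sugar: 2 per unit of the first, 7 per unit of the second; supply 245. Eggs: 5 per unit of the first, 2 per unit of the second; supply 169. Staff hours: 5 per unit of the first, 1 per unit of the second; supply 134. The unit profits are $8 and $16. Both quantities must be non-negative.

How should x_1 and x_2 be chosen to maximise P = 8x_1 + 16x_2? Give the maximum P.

x_1 = 21, x_2 = 29, maximum P = 632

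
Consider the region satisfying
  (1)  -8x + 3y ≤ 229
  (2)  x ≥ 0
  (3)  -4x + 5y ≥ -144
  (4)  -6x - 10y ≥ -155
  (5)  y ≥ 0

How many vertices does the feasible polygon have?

3

Of the 10 pairwise boundary intersections, those satisfying every inequality are:
  (0, 31/2)
  (0, 0)
  (155/6, 0)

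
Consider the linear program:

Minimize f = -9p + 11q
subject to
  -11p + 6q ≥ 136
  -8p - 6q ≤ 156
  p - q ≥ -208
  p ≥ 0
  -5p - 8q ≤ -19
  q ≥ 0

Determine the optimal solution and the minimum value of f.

Vertices and f = -9p + 11q:
  (1112/5, 2152/5) → f = 13664/5
  (0, 68/3) → f = 748/3
  (0, 208) → f = 2288

p = 0, q = 68/3, minimum f = 748/3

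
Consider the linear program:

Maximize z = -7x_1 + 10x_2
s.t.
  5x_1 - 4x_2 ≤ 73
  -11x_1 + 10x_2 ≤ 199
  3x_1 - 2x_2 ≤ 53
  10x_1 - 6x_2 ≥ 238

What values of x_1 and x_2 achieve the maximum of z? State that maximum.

Corner points and z = -7x_1 + 10x_2:
  (116, 295/2) → z = 663
  (1787/17, 2304/17) → z = 10531/17
  (79, 92) → z = 367

The optimum lies where -11x_1 + 10x_2 = 199 and 3x_1 - 2x_2 = 53.
Solving simultaneously gives x_1 = 116, x_2 = 295/2.

x_1 = 116, x_2 = 295/2, maximum z = 663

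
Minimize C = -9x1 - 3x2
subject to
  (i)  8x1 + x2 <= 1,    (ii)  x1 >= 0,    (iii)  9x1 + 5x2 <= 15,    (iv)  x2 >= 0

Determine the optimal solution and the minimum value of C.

x1 = 0, x2 = 1, minimum C = -3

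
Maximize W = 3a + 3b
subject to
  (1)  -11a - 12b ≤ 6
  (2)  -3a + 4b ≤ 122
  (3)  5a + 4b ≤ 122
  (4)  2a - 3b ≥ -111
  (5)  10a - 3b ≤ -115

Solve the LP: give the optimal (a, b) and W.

The optimum lies where -3a + 4b = 122 and 10a - 3b = -115.
Solving simultaneously gives a = -94/31, b = 875/31.

a = -94/31, b = 875/31, maximum W = 2343/31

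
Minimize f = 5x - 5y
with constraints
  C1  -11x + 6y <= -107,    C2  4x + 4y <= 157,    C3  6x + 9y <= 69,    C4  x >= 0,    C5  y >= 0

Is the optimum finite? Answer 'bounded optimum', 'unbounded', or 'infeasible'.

bounded optimum

Feasible corners and f = 5x - 5y:
  (51/5, 13/15) → f = 140/3
  (107/11, 0) → f = 535/11
  (23/2, 0) → f = 115/2
The feasible region has finitely many vertices and no improving ray; the minimum is 140/3 at (51/5, 13/15).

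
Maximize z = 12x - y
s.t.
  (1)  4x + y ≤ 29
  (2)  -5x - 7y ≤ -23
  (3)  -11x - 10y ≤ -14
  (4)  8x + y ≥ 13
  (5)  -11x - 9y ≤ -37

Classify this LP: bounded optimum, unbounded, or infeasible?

Extreme points and z = 12x - y:
  (180/23, -53/23) → z = 2213/23
  (-4, 45) → z = -93
  (13/8, 17/8) → z = 139/8
  (80/61, 153/61) → z = 807/61
The feasible region has finitely many vertices and no improving ray; the maximum is 2213/23 at (180/23, -53/23).

bounded optimum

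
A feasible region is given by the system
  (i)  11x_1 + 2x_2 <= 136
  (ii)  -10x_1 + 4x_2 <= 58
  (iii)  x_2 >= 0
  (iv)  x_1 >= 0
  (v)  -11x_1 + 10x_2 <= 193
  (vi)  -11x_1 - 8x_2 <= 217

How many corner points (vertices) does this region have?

Pairwise boundary intersections that survive every other constraint:
  (136/11, 0)
  (487/66, 329/12)
  (0, 29/2)
  (24/7, 323/14)
  (0, 0)

5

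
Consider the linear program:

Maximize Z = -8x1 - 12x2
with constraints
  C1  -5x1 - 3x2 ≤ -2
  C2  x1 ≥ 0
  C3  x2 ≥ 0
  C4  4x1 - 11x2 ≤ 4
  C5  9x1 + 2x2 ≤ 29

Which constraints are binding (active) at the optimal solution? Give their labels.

C1 and C3

Feasible corners and Z = -8x1 - 12x2:
  (0, 2/3) → Z = -8
  (2/5, 0) → Z = -16/5
  (0, 29/2) → Z = -174
  (1, 0) → Z = -8
  (327/107, 80/107) → Z = -3576/107

The maximum is at (2/5, 0). Substituting into each constraint, equality holds for C1 and C3; the remaining constraints have slack.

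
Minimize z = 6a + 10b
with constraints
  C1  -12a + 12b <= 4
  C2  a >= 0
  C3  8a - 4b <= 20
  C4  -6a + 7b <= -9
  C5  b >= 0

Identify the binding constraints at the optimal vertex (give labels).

Corner points and z = 6a + 10b:
  (13/4, 3/2) → z = 69/2
  (5/2, 0) → z = 15
  (3/2, 0) → z = 9

The minimum is at (3/2, 0). Substituting into each constraint, equality holds for C4 and C5; the remaining constraints have slack.

C4 and C5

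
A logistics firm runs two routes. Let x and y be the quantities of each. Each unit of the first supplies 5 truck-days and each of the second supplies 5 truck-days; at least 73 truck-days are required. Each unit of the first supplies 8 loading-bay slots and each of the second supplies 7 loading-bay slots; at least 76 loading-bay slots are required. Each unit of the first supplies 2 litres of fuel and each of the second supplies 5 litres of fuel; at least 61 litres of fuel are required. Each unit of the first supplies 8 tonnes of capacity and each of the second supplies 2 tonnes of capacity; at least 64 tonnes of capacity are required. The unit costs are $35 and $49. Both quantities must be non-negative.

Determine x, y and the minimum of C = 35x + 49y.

x = 11/2, y = 10, minimum C = 1365/2

Feasible corners and C = 35x + 49y:
  (0, 32) → C = 1568
  (61/2, 0) → C = 2135/2
  (11/2, 10) → C = 1365/2
The feasible region is unbounded (it extends along (0, 1), (1, 0)), but C strictly increases along every unbounded feasible direction, so there is no improving ray and the minimum is attained at a vertex.

At the optimal vertex, 2x + 5y = 61 and 8x + 2y = 64.
Solving simultaneously gives x = 11/2, y = 10.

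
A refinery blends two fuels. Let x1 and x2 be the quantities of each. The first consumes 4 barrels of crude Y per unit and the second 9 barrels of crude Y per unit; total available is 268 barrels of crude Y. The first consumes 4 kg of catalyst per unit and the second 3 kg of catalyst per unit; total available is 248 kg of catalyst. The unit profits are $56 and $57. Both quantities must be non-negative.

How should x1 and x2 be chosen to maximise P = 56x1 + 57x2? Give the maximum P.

x1 = 119/2, x2 = 10/3, maximum P = 3522

Extreme points and P = 56x1 + 57x2:
  (0, 0) → P = 0
  (0, 268/9) → P = 5092/3
  (62, 0) → P = 3472
  (119/2, 10/3) → P = 3522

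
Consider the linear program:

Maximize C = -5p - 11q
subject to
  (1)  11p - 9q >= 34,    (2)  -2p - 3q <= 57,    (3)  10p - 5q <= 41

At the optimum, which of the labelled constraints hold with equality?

Extreme points and C = -5p - 11q:
  (-137/17, -695/51) → C = 9700/51
  (199/35, 111/35) → C = -2216/35
  (-81/20, -163/10) → C = 3991/20

The maximum is at (-81/20, -163/10). Substituting into each constraint, equality holds for (2) and (3); the remaining constraints have slack.

(2) and (3)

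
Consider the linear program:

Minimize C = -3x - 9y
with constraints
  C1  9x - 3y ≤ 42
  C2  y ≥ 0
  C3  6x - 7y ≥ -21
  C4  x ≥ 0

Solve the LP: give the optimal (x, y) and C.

Corner points and C = -3x - 9y:
  (14/3, 0) → C = -14
  (119/15, 49/5) → C = -112
  (0, 0) → C = 0
  (0, 3) → C = -27

x = 119/15, y = 49/5, minimum C = -112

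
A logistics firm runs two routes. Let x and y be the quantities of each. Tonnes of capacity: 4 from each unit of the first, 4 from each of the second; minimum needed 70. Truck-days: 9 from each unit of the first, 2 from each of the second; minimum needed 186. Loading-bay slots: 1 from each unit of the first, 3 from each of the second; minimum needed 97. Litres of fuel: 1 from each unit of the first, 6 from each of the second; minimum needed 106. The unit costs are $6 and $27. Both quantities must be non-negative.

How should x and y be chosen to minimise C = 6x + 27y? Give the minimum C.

Corner points and C = 6x + 27y:
  (0, 93) → C = 2511
  (106, 0) → C = 636
  (364/25, 687/25) → C = 20733/25
  (88, 3) → C = 609
The feasible region is unbounded (it extends along (0, 1), (1, 0)), but C strictly increases along every unbounded feasible direction, so there is no improving ray and the minimum is attained at a vertex.

The optimum lies where x + 3y = 97 and x + 6y = 106.
Solving simultaneously gives x = 88, y = 3.

x = 88, y = 3, minimum C = 609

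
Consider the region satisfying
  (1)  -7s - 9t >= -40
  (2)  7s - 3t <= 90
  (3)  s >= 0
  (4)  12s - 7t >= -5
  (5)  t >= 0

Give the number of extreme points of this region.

The feasible vertices (each the meet of two boundaries and inside every other half-plane) are:
  (235/157, 515/157)
  (40/7, 0)
  (0, 5/7)
  (0, 0)

4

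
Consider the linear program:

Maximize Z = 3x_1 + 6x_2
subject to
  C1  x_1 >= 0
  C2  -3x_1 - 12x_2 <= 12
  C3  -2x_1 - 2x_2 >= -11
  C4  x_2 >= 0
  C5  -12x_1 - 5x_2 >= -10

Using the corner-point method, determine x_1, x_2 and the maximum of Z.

x_1 = 0, x_2 = 2, maximum Z = 12

Feasible corners and Z = 3x_1 + 6x_2:
  (0, 0) → Z = 0
  (0, 2) → Z = 12
  (5/6, 0) → Z = 5/2

The optimum lies where x_1 = 0 and -12x_1 - 5x_2 = -10.
Solving simultaneously gives x_1 = 0, x_2 = 2.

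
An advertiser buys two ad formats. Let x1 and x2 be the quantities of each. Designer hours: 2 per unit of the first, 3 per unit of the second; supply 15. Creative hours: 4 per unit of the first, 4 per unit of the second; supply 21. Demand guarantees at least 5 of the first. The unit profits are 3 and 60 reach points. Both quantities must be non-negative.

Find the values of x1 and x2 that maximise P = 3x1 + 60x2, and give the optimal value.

x1 = 5, x2 = 1/4, maximum P = 30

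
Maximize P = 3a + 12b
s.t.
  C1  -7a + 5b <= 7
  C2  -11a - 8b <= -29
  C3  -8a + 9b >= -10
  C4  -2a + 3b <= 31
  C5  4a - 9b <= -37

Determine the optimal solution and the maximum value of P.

a = 103/2, b = 134/3, maximum P = 1381/2

Feasible corners and P = 3a + 12b:
  (134/11, 203/11) → P = 258
  (122/43, 231/43) → P = 3138/43
  (103/2, 134/3) → P = 1381/2
  (47/4, 28/3) → P = 589/4

The optimum lies where -8a + 9b = -10 and -2a + 3b = 31.
Solving simultaneously gives a = 103/2, b = 134/3.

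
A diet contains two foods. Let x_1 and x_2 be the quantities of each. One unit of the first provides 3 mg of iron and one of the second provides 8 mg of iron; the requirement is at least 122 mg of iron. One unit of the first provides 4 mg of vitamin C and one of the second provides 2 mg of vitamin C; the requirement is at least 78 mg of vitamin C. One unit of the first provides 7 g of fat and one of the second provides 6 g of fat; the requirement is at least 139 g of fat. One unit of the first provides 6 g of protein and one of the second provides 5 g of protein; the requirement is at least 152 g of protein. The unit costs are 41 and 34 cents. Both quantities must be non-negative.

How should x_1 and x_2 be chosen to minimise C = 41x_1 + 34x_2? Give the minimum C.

The feasible region is unbounded (it extends along (0, 1), (1, 0)), but C strictly increases along every unbounded feasible direction, so there is no improving ray and the minimum is attained at a vertex.

The binding constraints are 4x_1 + 2x_2 = 78 and 6x_1 + 5x_2 = 152.
Solving simultaneously gives x_1 = 43/4, x_2 = 35/2.

x_1 = 43/4, x_2 = 35/2, minimum C = 4143/4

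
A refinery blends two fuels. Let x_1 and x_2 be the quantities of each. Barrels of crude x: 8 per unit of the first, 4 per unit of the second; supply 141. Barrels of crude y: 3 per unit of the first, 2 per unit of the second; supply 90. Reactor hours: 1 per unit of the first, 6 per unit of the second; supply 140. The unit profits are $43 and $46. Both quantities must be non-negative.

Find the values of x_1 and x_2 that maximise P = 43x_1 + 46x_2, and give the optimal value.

Feasible corners and P = 43x_1 + 46x_2:
  (0, 0) → P = 0
  (0, 70/3) → P = 3220/3
  (141/8, 0) → P = 6063/8
  (13/2, 89/4) → P = 1303

x_1 = 13/2, x_2 = 89/4, maximum P = 1303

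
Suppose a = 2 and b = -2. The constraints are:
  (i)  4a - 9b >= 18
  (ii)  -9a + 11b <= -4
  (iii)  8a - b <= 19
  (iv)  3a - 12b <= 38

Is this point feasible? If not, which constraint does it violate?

(i): 26 ≥ 18 ✓
(ii): -40 ≤ -4 ✓
(iii): 18 ≤ 19 ✓
(iv): 30 ≤ 38 ✓

feasible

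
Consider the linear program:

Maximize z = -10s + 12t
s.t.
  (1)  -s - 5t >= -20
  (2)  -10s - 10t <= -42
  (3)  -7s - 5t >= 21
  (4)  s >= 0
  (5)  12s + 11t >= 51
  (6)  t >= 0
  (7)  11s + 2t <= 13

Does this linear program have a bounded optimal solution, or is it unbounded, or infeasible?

infeasible

The boundaries t = 0 and 11s + 2t = 13 meet at (13/11, 0), but that point violates -10s - 10t ≤ -42. Every candidate vertex is excluded by some other constraint, so the feasible region is empty.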